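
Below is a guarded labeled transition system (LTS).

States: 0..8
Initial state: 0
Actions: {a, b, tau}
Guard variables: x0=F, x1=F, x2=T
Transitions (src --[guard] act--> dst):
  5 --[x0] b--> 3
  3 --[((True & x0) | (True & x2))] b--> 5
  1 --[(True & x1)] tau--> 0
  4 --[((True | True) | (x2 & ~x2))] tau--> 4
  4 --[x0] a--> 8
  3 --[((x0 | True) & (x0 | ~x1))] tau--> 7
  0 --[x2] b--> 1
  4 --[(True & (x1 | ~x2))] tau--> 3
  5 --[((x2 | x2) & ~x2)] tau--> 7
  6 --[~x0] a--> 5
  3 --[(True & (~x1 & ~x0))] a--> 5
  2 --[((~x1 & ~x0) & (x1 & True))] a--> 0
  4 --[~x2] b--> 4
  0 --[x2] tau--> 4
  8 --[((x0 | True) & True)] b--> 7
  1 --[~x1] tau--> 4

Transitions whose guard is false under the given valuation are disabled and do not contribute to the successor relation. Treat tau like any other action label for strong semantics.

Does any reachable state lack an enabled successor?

Reach set: {0,1,4}
  0: b→1  tau→4  [deg 2]
  1: tau→4  [deg 1]
  4: tau→4  [deg 1]

Answer: DEADLOCK-FREE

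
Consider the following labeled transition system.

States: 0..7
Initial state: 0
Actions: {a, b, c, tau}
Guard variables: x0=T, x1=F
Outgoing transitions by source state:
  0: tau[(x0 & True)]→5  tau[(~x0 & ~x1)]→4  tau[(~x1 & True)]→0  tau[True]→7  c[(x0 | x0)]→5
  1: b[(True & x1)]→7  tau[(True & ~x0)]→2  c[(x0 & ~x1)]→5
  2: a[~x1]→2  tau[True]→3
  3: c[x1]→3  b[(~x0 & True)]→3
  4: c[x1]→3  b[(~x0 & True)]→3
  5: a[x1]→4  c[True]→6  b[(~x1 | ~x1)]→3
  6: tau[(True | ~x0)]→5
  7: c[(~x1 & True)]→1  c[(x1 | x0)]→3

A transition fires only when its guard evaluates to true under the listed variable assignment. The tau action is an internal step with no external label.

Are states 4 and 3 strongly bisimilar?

Answer: BISIMILAR

Working:
Refine partition for ~:
  P[0] = {{0,1,2,3,4,5,6,7}}
  P[1] = {{0},{1,7},{2},{3,4},{5},{6}}
  P[2] = {{0},{1},{2},{3,4},{5},{6},{7}}
stable after 3 split(s): 7 block(s)
[4]={3,4}  [3]={3,4}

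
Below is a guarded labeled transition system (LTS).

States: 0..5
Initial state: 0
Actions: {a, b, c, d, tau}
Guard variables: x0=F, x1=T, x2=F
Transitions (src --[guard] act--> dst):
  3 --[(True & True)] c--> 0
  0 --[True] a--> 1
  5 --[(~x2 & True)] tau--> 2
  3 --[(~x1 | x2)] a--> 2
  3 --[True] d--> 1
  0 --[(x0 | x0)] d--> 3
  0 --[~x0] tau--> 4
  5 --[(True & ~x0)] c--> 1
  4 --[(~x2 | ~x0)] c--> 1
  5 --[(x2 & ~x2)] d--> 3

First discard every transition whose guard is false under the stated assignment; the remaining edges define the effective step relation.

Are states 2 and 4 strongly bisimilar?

Answer: NOT BISIMILAR

Trace:
Refine partition for ~:
  P[0] = {{0,1,2,3,4,5}}
  P[1] = {{0},{1,2},{3},{4},{5}}
stable after 2 split(s): 5 block(s)
[2]={1,2}  [4]={4}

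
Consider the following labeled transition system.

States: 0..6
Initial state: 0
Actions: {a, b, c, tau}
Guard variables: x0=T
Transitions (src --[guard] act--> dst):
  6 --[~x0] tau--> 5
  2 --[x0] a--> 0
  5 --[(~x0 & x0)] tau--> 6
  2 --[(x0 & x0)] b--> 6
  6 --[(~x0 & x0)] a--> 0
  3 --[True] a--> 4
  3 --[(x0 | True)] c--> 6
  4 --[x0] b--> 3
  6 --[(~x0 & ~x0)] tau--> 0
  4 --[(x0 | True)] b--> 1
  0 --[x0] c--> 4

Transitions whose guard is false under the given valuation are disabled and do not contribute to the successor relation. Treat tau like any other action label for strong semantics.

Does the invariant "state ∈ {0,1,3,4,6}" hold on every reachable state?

Inv-set: {0,1,3,4,6}
Reachable = {0,1,3,4,6}
  0: ok
  1: ok
  3: ok
  4: ok
  6: ok

Answer: INVARIANT HOLDS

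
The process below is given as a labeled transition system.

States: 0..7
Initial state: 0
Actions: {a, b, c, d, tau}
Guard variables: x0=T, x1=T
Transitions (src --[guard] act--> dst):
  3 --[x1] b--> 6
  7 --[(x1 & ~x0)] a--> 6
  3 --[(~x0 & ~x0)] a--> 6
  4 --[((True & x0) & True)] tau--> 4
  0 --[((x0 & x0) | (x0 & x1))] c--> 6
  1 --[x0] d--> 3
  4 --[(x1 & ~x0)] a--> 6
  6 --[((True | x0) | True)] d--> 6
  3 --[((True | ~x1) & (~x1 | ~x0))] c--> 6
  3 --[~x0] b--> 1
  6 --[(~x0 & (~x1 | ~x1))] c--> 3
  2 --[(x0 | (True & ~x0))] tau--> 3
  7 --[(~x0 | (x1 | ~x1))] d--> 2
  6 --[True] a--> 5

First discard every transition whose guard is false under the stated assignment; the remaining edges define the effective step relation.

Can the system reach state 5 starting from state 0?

Answer: REACHABLE

Trace:
8 transition(s) survive guard evaluation.
depth 0: {0}
depth 1: {6}  total {0,6}
depth 2: {5}  total {0,5,6}
Reachable = {0,5,6}
trace reaching 5: c·a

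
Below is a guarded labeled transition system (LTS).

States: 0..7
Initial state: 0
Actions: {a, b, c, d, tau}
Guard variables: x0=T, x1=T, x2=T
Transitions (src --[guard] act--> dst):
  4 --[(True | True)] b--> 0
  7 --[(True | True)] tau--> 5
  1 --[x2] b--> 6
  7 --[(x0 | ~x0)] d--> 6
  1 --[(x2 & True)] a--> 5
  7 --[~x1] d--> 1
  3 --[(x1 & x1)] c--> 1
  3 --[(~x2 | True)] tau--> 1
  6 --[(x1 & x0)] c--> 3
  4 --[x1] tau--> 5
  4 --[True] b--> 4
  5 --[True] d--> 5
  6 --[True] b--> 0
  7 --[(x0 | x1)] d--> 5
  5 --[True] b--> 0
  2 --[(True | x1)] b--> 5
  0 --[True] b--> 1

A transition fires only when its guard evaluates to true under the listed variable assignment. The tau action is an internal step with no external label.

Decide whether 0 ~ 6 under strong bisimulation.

Answer: NOT BISIMILAR

Trace:
Compute ~ classes (split until stable):
  round 0: {{0,1,2,3,4,5,6,7}}
  round 1: {{0,2},{1},{3},{4},{5},{6},{7}}
  round 2: {{0},{1},{2},{3},{4},{5},{6},{7}}
8 equivalence class(es) (converged in 3)
class of 0: {0}; class of 6: {6}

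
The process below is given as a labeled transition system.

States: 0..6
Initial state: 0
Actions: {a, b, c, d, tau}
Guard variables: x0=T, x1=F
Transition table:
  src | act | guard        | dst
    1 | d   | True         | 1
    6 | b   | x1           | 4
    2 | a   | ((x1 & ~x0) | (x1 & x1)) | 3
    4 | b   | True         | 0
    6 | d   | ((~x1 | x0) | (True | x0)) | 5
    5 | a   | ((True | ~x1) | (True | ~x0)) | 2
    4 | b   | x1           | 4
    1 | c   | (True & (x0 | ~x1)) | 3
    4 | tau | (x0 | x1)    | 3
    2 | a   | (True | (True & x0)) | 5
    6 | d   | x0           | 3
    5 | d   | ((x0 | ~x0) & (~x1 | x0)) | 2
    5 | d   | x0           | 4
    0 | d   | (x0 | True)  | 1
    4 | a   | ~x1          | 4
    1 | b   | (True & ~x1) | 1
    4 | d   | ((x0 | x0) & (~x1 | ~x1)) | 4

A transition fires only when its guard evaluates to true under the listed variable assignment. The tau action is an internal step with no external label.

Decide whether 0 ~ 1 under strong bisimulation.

Answer: NOT BISIMILAR

Working:
Compute ~ classes (split until stable):
  round 0: {{0,1,2,3,4,5,6}}
  round 1: {{0,6},{1},{2},{3},{4},{5}}
  round 2: {{0},{1},{2},{3},{4},{5},{6}}
7 equivalence class(es) (converged in 3)
0∈{0}, 1∈{1}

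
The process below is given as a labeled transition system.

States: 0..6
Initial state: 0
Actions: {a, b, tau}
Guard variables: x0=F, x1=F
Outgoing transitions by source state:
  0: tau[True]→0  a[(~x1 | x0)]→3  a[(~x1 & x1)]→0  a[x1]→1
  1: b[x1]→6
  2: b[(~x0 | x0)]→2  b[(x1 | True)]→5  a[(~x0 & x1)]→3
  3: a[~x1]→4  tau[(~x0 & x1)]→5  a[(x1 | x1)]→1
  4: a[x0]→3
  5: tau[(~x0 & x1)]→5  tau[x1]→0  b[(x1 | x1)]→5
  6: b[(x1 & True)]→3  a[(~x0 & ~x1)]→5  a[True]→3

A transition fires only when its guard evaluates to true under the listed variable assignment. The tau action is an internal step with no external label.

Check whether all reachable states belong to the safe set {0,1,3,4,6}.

Answer: INVARIANT HOLDS

Trace:
Safe = {0,1,3,4,6}
Reachable = {0,3,4}
  0: safe
  3: safe
  4: safe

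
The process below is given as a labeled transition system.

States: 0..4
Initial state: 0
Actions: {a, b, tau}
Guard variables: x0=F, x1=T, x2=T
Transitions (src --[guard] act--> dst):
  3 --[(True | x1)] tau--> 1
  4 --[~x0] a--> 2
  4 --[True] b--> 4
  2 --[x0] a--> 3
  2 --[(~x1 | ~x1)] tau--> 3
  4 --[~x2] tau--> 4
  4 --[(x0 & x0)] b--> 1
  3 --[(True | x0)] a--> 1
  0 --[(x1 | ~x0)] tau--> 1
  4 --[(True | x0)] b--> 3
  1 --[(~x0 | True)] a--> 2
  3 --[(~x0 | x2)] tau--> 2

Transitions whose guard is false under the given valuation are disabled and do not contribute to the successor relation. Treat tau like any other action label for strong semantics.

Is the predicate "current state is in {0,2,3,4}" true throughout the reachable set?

Inv-set: {0,2,3,4}
R = {0,1,2}
  0: safe
  1: ✗ unsafe
  2: safe
counterexample path to 1: tau

Answer: INVARIANT VIOLATED at state 1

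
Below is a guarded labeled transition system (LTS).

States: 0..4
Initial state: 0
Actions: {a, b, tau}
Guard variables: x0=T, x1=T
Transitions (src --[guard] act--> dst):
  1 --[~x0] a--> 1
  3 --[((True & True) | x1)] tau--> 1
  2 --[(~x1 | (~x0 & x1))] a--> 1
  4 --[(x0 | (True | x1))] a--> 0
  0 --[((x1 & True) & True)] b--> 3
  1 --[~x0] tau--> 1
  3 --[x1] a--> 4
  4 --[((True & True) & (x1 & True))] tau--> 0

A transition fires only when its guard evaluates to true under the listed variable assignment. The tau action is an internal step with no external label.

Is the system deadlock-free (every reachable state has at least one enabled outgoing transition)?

Reach set: {0,1,3,4}
  0: b→3  [1 exit(s)]
  1: ∅  [STUCK]
  3: a→4  tau→1  [2 exit(s)]
  4: a→0  tau→0  [2 exit(s)]
Path to 1: b·tau

Answer: DEADLOCK at state 1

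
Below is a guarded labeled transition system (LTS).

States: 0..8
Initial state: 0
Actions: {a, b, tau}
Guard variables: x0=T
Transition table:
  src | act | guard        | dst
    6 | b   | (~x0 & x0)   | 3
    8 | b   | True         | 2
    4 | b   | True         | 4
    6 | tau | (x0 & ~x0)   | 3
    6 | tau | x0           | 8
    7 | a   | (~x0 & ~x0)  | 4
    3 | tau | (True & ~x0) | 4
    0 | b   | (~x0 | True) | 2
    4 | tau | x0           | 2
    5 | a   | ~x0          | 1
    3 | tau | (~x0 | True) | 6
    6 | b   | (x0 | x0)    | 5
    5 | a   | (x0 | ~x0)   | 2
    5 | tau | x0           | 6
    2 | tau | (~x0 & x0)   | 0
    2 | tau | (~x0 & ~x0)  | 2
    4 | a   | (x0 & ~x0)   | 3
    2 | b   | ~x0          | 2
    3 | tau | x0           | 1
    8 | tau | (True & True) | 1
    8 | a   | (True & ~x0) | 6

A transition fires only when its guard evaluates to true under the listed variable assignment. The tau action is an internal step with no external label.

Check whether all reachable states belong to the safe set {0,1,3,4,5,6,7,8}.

Answer: INVARIANT VIOLATED at state 2

Analysis:
Safe = {0,1,3,4,5,6,7,8}
R = {0,2}
  0: safe
  2: outside
witness against invariant: b → 2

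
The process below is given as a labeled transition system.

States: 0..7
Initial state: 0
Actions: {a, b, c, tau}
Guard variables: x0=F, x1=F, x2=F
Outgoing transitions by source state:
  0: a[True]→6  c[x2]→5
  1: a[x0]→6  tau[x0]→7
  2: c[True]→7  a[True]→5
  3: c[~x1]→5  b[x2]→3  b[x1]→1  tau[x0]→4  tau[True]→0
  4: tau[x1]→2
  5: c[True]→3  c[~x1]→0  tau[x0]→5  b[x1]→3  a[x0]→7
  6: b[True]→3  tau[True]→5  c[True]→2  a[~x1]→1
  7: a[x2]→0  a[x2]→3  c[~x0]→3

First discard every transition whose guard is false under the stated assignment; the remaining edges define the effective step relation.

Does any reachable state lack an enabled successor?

R = {0,1,2,3,5,6,7}
  0: a→6  [deg 1]
  1: ∅  [STUCK]
  2: a→5  c→7  [deg 2]
  3: c→5  tau→0  [deg 2]
  5: c→0  c→3  [deg 2]
  6: a→1  b→3  c→2  tau→5  [deg 4]
  7: c→3  [deg 1]
Path to 1: a·a

Answer: DEADLOCK at state 1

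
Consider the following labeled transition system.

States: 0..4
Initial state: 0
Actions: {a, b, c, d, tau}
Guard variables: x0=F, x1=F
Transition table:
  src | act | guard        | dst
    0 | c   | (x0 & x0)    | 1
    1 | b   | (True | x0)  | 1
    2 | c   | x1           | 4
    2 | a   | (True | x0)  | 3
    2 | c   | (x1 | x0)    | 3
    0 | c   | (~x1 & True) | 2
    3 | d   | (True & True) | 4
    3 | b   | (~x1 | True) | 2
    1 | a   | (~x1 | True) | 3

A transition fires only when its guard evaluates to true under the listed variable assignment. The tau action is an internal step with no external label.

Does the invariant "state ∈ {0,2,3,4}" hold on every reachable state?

Answer: INVARIANT HOLDS

Working:
Inv-set: {0,2,3,4}
Reachable = {0,2,3,4}
  0: ✓
  2: ✓
  3: ✓
  4: ✓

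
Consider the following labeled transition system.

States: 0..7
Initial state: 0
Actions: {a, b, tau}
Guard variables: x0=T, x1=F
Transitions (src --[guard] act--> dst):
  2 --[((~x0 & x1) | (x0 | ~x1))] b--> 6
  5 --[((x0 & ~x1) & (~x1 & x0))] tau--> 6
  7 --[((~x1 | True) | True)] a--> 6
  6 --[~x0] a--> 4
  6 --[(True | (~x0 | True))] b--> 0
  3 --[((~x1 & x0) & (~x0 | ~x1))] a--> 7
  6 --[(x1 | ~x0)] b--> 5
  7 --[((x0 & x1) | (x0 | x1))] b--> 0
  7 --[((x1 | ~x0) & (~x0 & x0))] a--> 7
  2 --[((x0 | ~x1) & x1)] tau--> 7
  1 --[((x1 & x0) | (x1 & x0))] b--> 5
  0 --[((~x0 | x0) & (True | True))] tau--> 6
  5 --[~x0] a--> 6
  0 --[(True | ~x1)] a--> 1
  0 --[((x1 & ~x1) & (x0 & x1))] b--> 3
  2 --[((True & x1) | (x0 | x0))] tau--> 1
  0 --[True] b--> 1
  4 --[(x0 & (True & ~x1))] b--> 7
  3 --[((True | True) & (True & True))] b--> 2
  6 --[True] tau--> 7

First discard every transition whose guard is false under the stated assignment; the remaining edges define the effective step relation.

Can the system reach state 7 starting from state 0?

Answer: REACHABLE

Trace:
Guard filter leaves 13 enabled edge(s).
depth 0: {0}
depth 1: {1,6}  cumulative {0,1,6}
depth 2: {7}  cumulative {0,1,6,7}
Reachable = {0,1,6,7}
Path to 7: tau·tau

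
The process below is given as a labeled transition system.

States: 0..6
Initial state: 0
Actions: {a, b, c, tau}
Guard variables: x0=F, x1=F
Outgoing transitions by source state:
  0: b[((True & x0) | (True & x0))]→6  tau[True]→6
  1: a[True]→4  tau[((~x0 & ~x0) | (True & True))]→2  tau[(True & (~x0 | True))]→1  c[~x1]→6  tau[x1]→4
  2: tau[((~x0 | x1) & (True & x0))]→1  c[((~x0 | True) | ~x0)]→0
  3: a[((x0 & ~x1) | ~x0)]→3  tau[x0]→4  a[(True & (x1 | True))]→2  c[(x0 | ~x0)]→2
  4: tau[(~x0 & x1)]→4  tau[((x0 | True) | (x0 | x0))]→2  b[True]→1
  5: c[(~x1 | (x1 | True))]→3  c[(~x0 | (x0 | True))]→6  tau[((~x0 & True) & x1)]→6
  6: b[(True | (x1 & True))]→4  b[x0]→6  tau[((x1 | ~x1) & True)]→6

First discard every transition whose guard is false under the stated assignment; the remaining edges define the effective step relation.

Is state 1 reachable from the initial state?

15 transition(s) survive guard evaluation.
Layer 0: {0}
Layer 1: {6}  cumulative {0,6}
Layer 2: {4}  cumulative {0,4,6}
Layer 3: {1,2}  cumulative {0,1,2,4,6}
R = {0,1,2,4,6}
Path to 1: tau·b·b

Answer: REACHABLE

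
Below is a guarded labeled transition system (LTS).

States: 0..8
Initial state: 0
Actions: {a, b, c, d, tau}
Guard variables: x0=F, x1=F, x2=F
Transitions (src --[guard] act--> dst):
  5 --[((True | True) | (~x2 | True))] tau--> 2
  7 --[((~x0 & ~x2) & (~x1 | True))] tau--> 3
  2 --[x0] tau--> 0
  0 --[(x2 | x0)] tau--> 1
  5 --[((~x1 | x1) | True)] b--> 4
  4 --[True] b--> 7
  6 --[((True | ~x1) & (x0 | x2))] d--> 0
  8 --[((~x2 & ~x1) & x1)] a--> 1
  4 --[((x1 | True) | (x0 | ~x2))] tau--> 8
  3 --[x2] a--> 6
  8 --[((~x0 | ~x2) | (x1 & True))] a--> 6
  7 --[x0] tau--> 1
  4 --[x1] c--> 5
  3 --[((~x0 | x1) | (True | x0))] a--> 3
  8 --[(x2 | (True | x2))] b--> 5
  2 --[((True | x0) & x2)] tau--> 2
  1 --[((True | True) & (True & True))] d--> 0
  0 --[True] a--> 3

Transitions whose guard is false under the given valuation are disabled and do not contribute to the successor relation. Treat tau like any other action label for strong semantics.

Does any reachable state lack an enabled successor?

Reachable = {0,3}
  0: a→3  [1 out]
  3: a→3  [1 out]

Answer: DEADLOCK-FREE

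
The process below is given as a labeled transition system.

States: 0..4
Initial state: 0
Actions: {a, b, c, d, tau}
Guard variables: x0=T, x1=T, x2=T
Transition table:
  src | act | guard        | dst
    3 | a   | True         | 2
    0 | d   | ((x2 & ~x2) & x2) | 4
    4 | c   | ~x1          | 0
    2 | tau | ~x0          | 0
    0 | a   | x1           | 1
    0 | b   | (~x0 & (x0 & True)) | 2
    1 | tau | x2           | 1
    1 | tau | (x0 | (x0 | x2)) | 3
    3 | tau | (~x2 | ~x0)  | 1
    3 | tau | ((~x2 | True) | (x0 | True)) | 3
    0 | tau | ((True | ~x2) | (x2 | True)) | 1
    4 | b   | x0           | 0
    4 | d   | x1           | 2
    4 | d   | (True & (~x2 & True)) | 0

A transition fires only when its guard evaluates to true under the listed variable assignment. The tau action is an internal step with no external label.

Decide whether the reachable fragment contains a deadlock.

Answer: DEADLOCK at state 2

Trace:
Reachable = {0,1,2,3}
  0: a→1  tau→1  [2 out]
  1: tau→1  tau→3  [2 out]
  2: ∅  [deadlock]
  3: a→2  tau→3  [2 out]
witness 2: a·tau·a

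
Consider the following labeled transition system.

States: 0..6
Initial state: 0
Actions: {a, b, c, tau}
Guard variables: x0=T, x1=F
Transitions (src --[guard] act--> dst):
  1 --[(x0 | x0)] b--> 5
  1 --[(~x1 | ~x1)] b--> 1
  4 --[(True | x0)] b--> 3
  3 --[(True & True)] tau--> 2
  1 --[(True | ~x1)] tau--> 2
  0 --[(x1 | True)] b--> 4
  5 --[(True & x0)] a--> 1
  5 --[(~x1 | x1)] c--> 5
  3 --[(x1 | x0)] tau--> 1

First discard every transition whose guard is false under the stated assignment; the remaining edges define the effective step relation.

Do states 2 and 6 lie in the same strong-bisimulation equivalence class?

Refine partition for ~:
  round 0: {{0,1,2,3,4,5,6}}
  round 1: {{0,4},{1},{2,6},{3},{5}}
  round 2: {{0},{1},{2,6},{3},{4},{5}}
stable after 3 split(s): 6 block(s)
[2]={2,6}  [6]={2,6}

Answer: BISIMILAR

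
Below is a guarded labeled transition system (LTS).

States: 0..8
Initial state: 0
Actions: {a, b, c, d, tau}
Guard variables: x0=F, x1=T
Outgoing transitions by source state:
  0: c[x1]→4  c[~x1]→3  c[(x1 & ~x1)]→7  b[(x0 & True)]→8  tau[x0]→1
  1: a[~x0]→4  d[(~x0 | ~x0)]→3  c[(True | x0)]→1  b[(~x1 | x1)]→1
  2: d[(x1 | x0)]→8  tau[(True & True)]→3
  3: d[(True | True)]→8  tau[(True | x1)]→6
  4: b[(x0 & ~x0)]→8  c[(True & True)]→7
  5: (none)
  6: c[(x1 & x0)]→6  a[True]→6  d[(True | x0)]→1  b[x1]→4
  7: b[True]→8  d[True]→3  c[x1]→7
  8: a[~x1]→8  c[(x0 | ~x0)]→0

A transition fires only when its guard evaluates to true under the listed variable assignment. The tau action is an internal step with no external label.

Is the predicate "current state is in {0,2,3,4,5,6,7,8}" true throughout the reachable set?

Answer: INVARIANT VIOLATED at state 1

Working:
Safe = {0,2,3,4,5,6,7,8}
Reachable = {0,1,3,4,6,7,8}
  0: ok
  1: ✗ unsafe
  3: ok
  4: ok
  6: ok
  7: ok
  8: ok
reach 1 via c·c·d·tau·d — violates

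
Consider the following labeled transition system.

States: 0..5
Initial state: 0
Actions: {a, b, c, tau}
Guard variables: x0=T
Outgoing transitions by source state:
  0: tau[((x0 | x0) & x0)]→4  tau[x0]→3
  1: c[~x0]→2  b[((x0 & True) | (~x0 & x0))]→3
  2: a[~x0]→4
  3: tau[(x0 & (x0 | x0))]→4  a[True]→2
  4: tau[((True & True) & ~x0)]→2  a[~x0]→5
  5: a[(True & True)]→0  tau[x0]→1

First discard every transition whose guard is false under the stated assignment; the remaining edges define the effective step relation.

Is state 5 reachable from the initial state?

7 transition(s) survive guard evaluation.
depth 0: {0}
depth 1: {3,4}  now seen {0,3,4}
depth 2: {2}  now seen {0,2,3,4}
Reachable = {0,2,3,4}

Answer: UNREACHABLE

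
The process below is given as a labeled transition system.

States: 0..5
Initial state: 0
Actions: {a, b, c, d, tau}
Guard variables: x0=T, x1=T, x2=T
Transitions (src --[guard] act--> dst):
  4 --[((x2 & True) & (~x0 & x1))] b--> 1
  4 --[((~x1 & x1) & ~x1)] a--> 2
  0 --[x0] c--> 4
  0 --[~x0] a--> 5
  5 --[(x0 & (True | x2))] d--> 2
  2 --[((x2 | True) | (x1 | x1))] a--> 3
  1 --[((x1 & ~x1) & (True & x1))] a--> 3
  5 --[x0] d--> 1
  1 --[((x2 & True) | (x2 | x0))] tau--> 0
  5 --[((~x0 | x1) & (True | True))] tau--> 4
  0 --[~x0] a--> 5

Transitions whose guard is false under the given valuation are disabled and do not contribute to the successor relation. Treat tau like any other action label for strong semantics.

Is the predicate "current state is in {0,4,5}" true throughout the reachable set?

Answer: INVARIANT HOLDS

Analysis:
Safe = {0,4,5}
Reachable = {0,4}
  0: safe
  4: safe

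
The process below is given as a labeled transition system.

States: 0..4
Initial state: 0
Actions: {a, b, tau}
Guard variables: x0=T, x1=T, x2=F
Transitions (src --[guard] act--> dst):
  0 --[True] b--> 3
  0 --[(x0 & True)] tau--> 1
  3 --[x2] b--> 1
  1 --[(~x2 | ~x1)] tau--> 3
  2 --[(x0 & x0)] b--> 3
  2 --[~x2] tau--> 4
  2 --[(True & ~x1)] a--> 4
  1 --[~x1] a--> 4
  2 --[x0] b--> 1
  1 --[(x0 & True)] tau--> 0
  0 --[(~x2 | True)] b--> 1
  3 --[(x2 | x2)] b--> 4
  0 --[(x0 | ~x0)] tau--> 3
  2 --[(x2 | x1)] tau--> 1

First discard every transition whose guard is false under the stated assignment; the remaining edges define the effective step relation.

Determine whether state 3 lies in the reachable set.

After dropping false guards: 10 live edges.
Layer 0: {0}
Layer 1: {1,3}  now seen {0,1,3}
Reach set: {0,1,3}
Path to 3: b

Answer: REACHABLE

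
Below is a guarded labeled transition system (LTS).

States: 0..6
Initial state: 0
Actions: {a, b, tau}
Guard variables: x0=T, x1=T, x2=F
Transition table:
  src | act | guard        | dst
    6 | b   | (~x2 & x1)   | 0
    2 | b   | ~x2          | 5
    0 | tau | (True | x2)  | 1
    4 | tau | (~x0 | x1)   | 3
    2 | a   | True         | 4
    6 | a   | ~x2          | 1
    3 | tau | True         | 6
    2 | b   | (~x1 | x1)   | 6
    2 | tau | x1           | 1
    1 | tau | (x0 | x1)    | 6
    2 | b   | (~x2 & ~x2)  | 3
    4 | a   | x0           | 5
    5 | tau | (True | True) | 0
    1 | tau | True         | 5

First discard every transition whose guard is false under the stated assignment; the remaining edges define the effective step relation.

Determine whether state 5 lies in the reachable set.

Answer: REACHABLE

Trace:
After dropping false guards: 14 live edges.
L0 = {0}
L1 = {1}  cumulative {0,1}
L2 = {5,6}  cumulative {0,1,5,6}
R = {0,1,5,6}
trace reaching 5: tau·tau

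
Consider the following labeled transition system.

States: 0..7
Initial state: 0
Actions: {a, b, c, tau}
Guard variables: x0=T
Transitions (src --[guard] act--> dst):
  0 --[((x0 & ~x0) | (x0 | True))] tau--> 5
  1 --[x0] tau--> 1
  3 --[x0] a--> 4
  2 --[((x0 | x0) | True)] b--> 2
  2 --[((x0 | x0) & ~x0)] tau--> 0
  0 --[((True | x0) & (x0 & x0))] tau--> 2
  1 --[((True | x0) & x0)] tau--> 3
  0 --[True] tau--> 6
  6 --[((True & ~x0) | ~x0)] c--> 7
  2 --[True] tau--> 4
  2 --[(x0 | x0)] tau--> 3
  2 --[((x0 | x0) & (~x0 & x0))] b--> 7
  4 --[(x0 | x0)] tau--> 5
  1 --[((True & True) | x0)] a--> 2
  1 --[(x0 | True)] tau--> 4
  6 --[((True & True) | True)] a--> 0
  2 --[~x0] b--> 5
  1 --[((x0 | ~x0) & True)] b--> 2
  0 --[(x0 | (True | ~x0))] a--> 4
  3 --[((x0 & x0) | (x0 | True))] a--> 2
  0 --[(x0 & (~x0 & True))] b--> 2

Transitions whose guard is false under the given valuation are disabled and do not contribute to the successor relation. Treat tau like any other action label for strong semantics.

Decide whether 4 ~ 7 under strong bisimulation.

Answer: NOT BISIMILAR

Working:
Bisimulation quotient by refinement:
  π0 = {{0,1,2,3,4,5,6,7}}
  π1 = {{0},{1},{2},{3,6},{4},{5,7}}
  π2 = {{0},{1},{2},{3},{4},{5,7},{6}}
Fixed point at round 3; 7 class(es).
4∈{4}, 7∈{5,7}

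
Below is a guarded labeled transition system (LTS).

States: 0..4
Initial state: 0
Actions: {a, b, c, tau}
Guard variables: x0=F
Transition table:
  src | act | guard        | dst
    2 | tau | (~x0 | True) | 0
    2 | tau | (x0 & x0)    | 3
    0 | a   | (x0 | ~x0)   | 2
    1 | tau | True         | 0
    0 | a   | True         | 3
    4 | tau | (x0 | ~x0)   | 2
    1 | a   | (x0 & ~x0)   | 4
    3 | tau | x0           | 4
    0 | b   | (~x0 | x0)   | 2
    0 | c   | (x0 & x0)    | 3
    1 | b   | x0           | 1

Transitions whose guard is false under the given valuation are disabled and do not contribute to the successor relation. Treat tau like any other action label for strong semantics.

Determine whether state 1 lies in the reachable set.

Answer: UNREACHABLE

Trace:
After dropping false guards: 6 live edges.
L0 = {0}
L1 = {2,3}  now seen {0,2,3}
R = {0,2,3}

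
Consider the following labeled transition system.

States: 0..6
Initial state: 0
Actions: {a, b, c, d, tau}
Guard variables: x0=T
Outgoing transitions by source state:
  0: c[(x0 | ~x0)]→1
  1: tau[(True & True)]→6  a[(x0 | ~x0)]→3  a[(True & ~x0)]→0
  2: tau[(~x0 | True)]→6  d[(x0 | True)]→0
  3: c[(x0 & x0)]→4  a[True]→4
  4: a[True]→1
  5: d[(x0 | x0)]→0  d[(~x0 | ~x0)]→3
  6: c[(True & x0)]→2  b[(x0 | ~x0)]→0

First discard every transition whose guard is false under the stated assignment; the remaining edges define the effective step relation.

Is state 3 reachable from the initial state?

Answer: REACHABLE

Trace:
Guard filter leaves 11 enabled edge(s).
depth 0: {0}
depth 1: {1}  total {0,1}
depth 2: {3,6}  total {0,1,3,6}
depth 3: {2,4}  total {0,1,2,3,4,6}
R = {0,1,2,3,4,6}
trace reaching 3: c·a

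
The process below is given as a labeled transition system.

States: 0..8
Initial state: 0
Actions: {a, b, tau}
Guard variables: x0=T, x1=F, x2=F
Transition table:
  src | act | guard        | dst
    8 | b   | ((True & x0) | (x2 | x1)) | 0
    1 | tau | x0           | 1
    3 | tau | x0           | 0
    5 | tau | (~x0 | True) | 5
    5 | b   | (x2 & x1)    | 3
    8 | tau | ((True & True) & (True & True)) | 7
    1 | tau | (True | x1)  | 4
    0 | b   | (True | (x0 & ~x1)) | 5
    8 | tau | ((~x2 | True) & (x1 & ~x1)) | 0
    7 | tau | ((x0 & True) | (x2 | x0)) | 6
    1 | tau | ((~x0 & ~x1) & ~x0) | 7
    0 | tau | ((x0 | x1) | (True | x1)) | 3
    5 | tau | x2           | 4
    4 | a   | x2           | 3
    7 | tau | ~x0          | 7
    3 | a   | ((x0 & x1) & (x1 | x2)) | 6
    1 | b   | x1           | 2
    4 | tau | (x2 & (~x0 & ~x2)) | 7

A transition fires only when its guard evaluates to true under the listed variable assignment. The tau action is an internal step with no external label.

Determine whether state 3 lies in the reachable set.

9 transition(s) survive guard evaluation.
L0 = {0}
L1 = {3,5}  total {0,3,5}
R = {0,3,5}
trace reaching 3: tau

Answer: REACHABLE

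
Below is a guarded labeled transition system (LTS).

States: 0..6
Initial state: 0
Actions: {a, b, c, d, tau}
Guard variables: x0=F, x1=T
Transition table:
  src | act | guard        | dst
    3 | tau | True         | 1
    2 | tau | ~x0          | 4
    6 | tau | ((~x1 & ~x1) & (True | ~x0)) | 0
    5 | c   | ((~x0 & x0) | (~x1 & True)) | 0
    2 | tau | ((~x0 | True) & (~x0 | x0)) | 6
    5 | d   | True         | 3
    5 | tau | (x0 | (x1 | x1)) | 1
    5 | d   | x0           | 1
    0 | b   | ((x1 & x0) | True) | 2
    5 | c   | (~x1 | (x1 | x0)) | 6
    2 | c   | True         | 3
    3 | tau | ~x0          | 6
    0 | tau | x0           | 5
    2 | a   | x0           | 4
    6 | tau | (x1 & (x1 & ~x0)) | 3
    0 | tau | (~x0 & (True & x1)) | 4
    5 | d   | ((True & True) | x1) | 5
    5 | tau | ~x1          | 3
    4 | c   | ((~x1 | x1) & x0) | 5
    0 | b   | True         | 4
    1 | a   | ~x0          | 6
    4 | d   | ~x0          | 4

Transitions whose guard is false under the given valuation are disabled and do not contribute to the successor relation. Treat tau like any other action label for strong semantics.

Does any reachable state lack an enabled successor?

Reach set: {0,1,2,3,4,6}
  0: b→2  b→4  tau→4  [3 exit(s)]
  1: a→6  [1 exit(s)]
  2: c→3  tau→4  tau→6  [3 exit(s)]
  3: tau→1  tau→6  [2 exit(s)]
  4: d→4  [1 exit(s)]
  6: tau→3  [1 exit(s)]

Answer: DEADLOCK-FREE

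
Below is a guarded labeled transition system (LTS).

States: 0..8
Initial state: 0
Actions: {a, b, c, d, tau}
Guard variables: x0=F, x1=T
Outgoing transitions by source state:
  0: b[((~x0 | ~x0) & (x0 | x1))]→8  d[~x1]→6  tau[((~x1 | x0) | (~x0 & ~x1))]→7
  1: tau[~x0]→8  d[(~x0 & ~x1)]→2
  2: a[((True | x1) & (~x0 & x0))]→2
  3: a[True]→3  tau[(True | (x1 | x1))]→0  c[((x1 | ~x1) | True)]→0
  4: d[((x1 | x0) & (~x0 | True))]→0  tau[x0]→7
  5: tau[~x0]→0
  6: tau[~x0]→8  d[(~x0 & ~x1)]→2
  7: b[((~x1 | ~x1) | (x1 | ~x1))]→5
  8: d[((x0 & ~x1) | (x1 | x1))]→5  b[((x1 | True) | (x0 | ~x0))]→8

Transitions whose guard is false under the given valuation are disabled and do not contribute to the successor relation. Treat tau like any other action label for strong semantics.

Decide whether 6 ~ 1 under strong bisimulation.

Answer: BISIMILAR

Trace:
Compute ~ classes (split until stable):
  P[0] = {{0,1,2,3,4,5,6,7,8}}
  P[1] = {{0,7},{1,5,6},{2},{3},{4},{8}}
  P[2] = {{0},{1,6},{2},{3},{4},{5},{7},{8}}
Fixed point at round 3; 8 class(es).
class of 6: {1,6}; class of 1: {1,6}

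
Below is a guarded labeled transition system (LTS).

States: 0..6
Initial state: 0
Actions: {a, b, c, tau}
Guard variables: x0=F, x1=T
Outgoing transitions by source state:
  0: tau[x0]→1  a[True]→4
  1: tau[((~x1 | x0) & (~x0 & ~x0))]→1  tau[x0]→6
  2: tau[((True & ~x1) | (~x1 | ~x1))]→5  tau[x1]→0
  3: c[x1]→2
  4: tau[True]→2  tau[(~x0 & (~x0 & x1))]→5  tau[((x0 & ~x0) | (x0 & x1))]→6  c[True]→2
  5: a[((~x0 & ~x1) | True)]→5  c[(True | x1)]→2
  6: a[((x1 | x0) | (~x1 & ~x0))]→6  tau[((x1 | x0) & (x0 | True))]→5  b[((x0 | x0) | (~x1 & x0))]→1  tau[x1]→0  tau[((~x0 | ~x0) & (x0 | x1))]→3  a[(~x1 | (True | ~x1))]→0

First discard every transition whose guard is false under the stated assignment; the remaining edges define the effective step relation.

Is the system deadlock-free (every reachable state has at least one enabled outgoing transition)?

R = {0,2,4,5}
  0: a→4  [1 exit(s)]
  2: tau→0  [1 exit(s)]
  4: c→2  tau→2  tau→5  [3 exit(s)]
  5: a→5  c→2  [2 exit(s)]

Answer: DEADLOCK-FREE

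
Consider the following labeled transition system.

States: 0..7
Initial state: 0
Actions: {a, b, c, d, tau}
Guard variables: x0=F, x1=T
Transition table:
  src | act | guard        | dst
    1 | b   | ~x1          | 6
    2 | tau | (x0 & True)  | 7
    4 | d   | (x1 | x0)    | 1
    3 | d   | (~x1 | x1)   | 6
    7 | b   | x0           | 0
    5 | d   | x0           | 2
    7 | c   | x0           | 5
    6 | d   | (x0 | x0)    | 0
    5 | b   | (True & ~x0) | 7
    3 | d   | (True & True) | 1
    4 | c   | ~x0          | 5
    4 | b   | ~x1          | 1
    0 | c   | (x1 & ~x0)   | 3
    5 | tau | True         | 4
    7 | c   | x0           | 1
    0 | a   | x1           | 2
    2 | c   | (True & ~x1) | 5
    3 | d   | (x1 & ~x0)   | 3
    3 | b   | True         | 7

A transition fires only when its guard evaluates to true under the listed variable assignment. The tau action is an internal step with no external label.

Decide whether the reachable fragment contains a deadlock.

Answer: DEADLOCK at state 1

Working:
Reachable = {0,1,2,3,6,7}
  0: a→2  c→3  [2 out]
  1: ∅  [STUCK]
  2: ∅  [STUCK]
  3: b→7  d→1  d→3  d→6  [4 out]
  6: ∅  [STUCK]
  7: ∅  [STUCK]
Path to 1: c·d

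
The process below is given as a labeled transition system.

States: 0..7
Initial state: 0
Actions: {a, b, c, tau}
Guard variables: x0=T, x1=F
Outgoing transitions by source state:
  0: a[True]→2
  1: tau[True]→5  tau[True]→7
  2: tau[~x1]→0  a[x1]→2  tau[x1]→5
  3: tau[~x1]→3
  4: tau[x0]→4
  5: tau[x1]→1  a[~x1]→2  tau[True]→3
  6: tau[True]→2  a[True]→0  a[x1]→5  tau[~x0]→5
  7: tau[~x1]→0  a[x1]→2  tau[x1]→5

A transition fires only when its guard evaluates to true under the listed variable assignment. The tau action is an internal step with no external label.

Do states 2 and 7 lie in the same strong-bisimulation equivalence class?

Refine partition for ~:
  round 0: {{0,1,2,3,4,5,6,7}}
  round 1: {{0},{1,2,3,4,7},{5,6}}
  round 2: {{0},{1},{2,7},{3,4},{5},{6}}
Fixed point at round 3; 6 class(es).
[2]={2,7}  [7]={2,7}

Answer: BISIMILAR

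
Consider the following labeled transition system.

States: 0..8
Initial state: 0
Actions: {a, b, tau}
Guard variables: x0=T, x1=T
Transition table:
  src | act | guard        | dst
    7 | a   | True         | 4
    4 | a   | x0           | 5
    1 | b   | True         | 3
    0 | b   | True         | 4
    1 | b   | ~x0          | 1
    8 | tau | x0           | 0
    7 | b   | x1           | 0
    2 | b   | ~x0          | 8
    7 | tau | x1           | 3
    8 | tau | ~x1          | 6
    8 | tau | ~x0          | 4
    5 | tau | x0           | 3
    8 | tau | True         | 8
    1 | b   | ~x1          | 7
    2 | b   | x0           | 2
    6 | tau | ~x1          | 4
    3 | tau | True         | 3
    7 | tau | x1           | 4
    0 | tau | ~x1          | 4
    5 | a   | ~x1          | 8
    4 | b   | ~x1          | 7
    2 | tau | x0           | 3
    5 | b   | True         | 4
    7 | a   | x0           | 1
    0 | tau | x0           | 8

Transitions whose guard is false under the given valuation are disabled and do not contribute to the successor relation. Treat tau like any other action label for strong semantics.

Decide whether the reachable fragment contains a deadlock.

Answer: DEADLOCK-FREE

Trace:
Reach set: {0,3,4,5,8}
  0: b→4  tau→8  [2 exit(s)]
  3: tau→3  [1 exit(s)]
  4: a→5  [1 exit(s)]
  5: b→4  tau→3  [2 exit(s)]
  8: tau→0  tau→8  [2 exit(s)]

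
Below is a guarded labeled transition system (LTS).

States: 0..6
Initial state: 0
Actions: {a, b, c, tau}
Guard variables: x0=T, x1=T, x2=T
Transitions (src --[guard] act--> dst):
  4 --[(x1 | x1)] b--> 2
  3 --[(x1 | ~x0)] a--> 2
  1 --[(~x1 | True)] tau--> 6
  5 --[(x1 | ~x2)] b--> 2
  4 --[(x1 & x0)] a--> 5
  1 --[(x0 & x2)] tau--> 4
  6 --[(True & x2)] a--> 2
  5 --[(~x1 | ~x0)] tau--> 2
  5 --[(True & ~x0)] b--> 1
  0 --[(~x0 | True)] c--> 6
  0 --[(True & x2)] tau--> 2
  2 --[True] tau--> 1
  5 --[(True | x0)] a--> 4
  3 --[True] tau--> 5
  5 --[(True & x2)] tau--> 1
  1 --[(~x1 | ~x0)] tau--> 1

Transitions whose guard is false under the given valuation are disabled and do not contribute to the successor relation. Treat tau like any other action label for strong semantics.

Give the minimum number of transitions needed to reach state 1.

Layered search for 1:
  Layer 0: {0}
  Layer 1: {2,6}
  Layer 2: {1}
1 enters at depth 2; path tau·tau

Answer: 2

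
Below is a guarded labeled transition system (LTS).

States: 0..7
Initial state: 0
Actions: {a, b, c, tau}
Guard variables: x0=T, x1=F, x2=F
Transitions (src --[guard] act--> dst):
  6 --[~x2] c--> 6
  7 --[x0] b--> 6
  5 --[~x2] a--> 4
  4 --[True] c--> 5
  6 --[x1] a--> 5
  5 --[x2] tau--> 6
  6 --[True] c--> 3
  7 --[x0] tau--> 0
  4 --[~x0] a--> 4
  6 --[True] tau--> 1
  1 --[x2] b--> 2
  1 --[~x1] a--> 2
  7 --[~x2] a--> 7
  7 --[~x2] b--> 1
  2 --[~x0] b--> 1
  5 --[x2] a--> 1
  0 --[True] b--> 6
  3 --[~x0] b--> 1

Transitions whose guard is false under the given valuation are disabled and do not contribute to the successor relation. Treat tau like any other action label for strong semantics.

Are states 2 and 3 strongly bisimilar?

Compute ~ classes (split until stable):
  round 0: {{0,1,2,3,4,5,6,7}}
  round 1: {{0},{1,5},{2,3},{4},{6},{7}}
  round 2: {{0},{1},{2,3},{4},{5},{6},{7}}
Fixed point at round 3; 7 class(es).
class of 2: {2,3}; class of 3: {2,3}

Answer: BISIMILAR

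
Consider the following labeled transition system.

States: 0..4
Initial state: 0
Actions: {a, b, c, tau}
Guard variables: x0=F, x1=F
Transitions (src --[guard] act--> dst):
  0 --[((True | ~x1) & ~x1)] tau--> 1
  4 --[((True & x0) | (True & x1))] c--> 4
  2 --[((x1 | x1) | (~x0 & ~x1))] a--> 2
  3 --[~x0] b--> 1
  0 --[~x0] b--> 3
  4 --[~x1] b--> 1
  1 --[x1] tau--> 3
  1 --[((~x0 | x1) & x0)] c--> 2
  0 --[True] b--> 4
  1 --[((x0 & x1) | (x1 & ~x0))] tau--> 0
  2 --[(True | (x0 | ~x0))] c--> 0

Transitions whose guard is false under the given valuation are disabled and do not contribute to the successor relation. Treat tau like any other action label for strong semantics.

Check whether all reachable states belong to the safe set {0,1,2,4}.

Answer: INVARIANT VIOLATED at state 3

Working:
Inv-set: {0,1,2,4}
Reachable = {0,1,3,4}
  0: safe
  1: safe
  3: VIOLATES
  4: safe
reach 3 via b — violates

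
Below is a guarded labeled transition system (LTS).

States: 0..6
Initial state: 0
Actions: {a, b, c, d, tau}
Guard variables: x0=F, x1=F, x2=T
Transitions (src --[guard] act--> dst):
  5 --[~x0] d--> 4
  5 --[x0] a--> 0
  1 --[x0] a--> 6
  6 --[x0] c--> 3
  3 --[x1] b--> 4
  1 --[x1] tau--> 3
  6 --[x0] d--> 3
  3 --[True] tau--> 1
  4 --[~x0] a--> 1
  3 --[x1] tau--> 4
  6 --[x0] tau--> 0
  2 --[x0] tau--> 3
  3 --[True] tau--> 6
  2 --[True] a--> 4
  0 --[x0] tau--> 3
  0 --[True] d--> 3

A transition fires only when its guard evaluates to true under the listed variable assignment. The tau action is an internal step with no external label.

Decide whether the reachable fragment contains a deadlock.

Answer: DEADLOCK at state 1

Analysis:
Reach set: {0,1,3,6}
  0: d→3  [1 out]
  1: ∅  [STUCK]
  3: tau→1  tau→6  [2 out]
  6: ∅  [STUCK]
Path to 1: d·tau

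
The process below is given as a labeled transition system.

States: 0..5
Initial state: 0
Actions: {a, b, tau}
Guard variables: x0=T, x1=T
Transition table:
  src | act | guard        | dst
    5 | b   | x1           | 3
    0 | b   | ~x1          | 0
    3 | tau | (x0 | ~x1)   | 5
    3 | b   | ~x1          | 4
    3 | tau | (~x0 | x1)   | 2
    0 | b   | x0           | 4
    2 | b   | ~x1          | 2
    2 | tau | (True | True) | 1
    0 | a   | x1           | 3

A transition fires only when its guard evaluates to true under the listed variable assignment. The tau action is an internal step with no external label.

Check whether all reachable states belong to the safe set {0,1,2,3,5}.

Answer: INVARIANT VIOLATED at state 4

Analysis:
Safe = {0,1,2,3,5}
Reachable = {0,1,2,3,4,5}
  0: ✓
  1: ✓
  2: ✓
  3: ✓
  4: VIOLATES
  5: ✓
reach 4 via b — violates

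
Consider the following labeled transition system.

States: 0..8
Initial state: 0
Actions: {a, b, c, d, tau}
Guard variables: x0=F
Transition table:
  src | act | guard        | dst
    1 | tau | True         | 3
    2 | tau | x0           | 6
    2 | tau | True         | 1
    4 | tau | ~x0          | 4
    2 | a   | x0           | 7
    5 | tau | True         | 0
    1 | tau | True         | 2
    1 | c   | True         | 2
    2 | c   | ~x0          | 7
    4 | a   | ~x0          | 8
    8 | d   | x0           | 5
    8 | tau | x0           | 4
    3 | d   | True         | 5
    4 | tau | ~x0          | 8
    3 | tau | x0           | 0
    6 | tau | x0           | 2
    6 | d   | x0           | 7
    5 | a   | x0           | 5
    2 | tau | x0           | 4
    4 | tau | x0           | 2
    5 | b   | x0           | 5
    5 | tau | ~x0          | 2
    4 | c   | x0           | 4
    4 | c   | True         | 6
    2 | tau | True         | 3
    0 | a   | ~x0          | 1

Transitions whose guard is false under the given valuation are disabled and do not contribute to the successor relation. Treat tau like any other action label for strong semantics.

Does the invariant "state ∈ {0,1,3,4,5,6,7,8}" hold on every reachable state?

Answer: INVARIANT VIOLATED at state 2

Analysis:
Allowed set {0,1,3,4,5,6,7,8}
Reach set: {0,1,2,3,5,7}
  0: ok
  1: ok
  2: outside
  3: ok
  5: ok
  7: ok
reach 2 via a·tau — violates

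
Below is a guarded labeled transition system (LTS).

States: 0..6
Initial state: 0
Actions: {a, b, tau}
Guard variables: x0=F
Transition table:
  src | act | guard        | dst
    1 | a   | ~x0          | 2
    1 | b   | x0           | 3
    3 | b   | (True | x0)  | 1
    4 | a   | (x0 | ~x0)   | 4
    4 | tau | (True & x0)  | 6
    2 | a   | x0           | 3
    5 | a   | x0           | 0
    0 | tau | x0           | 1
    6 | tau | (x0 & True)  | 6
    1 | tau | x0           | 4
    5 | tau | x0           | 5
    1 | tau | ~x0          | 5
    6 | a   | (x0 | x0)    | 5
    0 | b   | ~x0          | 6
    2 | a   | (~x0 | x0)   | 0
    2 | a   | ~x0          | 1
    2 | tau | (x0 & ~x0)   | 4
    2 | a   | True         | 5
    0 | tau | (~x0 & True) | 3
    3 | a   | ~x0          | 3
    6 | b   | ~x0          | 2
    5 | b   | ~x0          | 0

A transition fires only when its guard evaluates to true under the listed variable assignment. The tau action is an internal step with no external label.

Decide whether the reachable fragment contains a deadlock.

Answer: DEADLOCK-FREE

Working:
R = {0,1,2,3,5,6}
  0: b→6  tau→3  [deg 2]
  1: a→2  tau→5  [deg 2]
  2: a→0  a→1  a→5  [deg 3]
  3: a→3  b→1  [deg 2]
  5: b→0  [deg 1]
  6: b→2  [deg 1]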